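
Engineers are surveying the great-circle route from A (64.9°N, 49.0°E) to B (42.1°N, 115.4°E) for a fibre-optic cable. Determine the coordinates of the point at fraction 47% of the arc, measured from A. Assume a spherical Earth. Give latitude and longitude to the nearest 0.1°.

≈ (58.6°N, 90.3°E)

From cos δ = sin φ₁ sin φ₂ + cos φ₁ cos φ₂ cos Δλ, the central angle is δ ≈ 0.748 rad (42.9°).
Interpolate at f = 0.47 with slerp weights a = sin((1−f)δ)/sin δ ≈ 0.568, b = sin(fδ)/sin δ ≈ 0.506.
p = a·p₁ + b·p₂ ≈ (-0.003, 0.521, 0.854); φ = arcsin(p_z) ≈ 58.59°, λ = atan2(p_y, p_x) ≈ 90.35°.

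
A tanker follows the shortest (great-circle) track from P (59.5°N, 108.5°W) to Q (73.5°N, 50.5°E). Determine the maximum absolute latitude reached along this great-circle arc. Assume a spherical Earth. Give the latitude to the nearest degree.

≈ 86°N

The great circle lies in the plane with unit normal n̂ = (p₁ × p₂)/|p₁ × p₂|.
Here n̂_z ≈ +0.072; the vertex latitude is φ_max = arccos|n̂_z| ≈ 85.9°.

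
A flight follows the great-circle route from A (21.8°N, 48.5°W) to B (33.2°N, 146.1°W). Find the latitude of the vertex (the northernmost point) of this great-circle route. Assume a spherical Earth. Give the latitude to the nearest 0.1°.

≈ 39.3°N

The great circle lies in the plane with unit normal n̂ = (p₁ × p₂)/|p₁ × p₂|.
Here n̂_z ≈ -0.774; the vertex latitude is φ_max = arccos|n̂_z| ≈ 39.3°.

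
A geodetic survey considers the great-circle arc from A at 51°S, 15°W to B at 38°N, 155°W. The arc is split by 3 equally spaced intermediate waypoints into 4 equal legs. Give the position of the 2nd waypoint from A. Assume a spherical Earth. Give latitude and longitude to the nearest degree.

Write both endpoints as unit vectors p₁, p₂ with components (cos φ cos λ, cos φ sin λ, sin φ).
The central angle between the endpoints is δ = arccos(p₁·p₂) ≈ 2.603 rad (149.1°).
Interpolate at f = 2/4 with slerp weights a = sin((1−f)δ)/sin δ ≈ 1.879, b = sin(fδ)/sin δ ≈ 1.879.
p = a·p₁ + b·p₂ ≈ (-0.200, -0.932, -0.303); φ = arcsin(p_z) ≈ -17.66°, λ = atan2(p_y, p_x) ≈ -102.10°.

≈ 18°S, 102°W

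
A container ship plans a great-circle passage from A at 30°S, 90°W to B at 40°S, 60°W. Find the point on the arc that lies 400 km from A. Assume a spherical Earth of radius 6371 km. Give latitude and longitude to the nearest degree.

≈ 32°S, 86°W

Write both endpoints as unit vectors p₁, p₂ with components (cos φ cos λ, cos φ sin λ, sin φ).
The central angle between the endpoints is δ = arccos(p₁·p₂) ≈ 0.460 rad (26.4°). The total great-circle distance is δ·R ≈ 0.460 × 6371 ≈ 2932 km, so the target fraction is f = 400/2932 ≈ 0.136.
Interpolate at f ≈ 0.136 with slerp weights a = sin((1−f)δ)/sin δ ≈ 0.871, b = sin(fδ)/sin δ ≈ 0.141.
p = a·p₁ + b·p₂ ≈ (0.054, -0.848, -0.527); φ = arcsin(p_z) ≈ -31.77°, λ = atan2(p_y, p_x) ≈ -86.35°.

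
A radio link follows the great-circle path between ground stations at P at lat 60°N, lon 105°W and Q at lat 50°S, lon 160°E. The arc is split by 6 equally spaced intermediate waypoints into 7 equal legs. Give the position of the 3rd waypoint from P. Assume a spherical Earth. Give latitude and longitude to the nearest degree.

≈ lat 16°N, lon 156°W

Write both endpoints as unit vectors p₁, p₂ with components (cos φ cos λ, cos φ sin λ, sin φ).
The central angle between the endpoints is δ = arccos(p₁·p₂) ≈ 2.334 rad (133.7°).
Interpolate at f = 3/7 with slerp weights a = sin((1−f)δ)/sin δ ≈ 1.346, b = sin(fδ)/sin δ ≈ 1.165.
p = a·p₁ + b·p₂ ≈ (-0.878, -0.394, 0.273); φ = arcsin(p_z) ≈ 15.83°, λ = atan2(p_y, p_x) ≈ -155.84°.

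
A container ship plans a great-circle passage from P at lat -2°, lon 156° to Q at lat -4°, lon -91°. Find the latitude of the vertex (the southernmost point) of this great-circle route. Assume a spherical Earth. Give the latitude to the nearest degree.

The great circle lies in the plane with unit normal n̂ = (p₁ × p₂)/|p₁ × p₂|.
Here n̂_z ≈ +0.995; the vertex latitude is φ_max = arccos|n̂_z| ≈ 5.6°.

≈ -6°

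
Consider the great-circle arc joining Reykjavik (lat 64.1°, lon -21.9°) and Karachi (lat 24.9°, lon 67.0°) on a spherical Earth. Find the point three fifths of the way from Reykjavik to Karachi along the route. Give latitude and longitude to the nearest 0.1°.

≈ lat 47.5°, lon 48.5°

From cos δ = sin φ₁ sin φ₂ + cos φ₁ cos φ₂ cos Δλ, the central angle is δ ≈ 1.174 rad (67.3°).
Interpolate at f = 3/5 with slerp weights a = sin((1−f)δ)/sin δ ≈ 0.491, b = sin(fδ)/sin δ ≈ 0.702.
p = a·p₁ + b·p₂ ≈ (0.448, 0.506, 0.737); φ = arcsin(p_z) ≈ 47.48°, λ = atan2(p_y, p_x) ≈ 48.52°.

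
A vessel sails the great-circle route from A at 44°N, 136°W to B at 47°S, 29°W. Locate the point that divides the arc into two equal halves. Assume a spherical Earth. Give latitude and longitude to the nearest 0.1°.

Convert each endpoint to a unit vector on the sphere (x = cos φ cos λ, y = cos φ sin λ, z = sin φ).
The central angle between the endpoints is δ = arccos(p₁·p₂) ≈ 2.280 rad (130.7°).
Interpolate at f = 1/2 with slerp weights a = sin((1−f)δ)/sin δ ≈ 1.198, b = sin(fδ)/sin δ ≈ 1.198.
p = a·p₁ + b·p₂ ≈ (0.095, -0.995, -0.044); φ = arcsin(p_z) ≈ -2.52°, λ = atan2(p_y, p_x) ≈ -84.56°.

≈ 2.5°S, 84.6°W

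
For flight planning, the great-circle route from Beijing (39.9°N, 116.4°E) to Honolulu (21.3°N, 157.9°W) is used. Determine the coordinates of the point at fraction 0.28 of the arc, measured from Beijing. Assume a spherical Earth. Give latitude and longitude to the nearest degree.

Write both endpoints as unit vectors p₁, p₂ with components (cos φ cos λ, cos φ sin λ, sin φ).
The central angle between the endpoints is δ = arccos(p₁·p₂) ≈ 1.280 rad (73.3°).
Interpolate at f = 0.28 with slerp weights a = sin((1−f)δ)/sin δ ≈ 0.832, b = sin(fδ)/sin δ ≈ 0.366.
p = a·p₁ + b·p₂ ≈ (-0.600, 0.443, 0.666); φ = arcsin(p_z) ≈ 41.79°, λ = atan2(p_y, p_x) ≈ 143.55°.

≈ (42°N, 144°E)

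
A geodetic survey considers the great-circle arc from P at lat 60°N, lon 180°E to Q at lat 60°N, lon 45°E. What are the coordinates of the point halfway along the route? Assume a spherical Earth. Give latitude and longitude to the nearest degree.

≈ lat 78°N, lon 113°E

Write both endpoints as unit vectors p₁, p₂ with components (cos φ cos λ, cos φ sin λ, sin φ).
The central angle between the endpoints is δ = arccos(p₁·p₂) ≈ 0.960 rad (55.0°).
Interpolate at f = 1/2 with slerp weights a = sin((1−f)δ)/sin δ ≈ 0.564, b = sin(fδ)/sin δ ≈ 0.564.
p = a·p₁ + b·p₂ ≈ (-0.083, 0.199, 0.976); φ = arcsin(p_z) ≈ 77.54°, λ = atan2(p_y, p_x) ≈ 112.50°.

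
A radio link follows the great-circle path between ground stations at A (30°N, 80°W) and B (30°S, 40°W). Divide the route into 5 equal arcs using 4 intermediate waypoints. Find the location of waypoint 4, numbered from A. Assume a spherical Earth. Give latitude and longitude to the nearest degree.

Write both endpoints as unit vectors p₁, p₂ with components (cos φ cos λ, cos φ sin λ, sin φ).
The central angle between the endpoints is δ = arccos(p₁·p₂) ≈ 1.240 rad (71.1°).
Interpolate at f = 4/5 with slerp weights a = sin((1−f)δ)/sin δ ≈ 0.260, b = sin(fδ)/sin δ ≈ 0.885.
p = a·p₁ + b·p₂ ≈ (0.626, -0.714, -0.313); φ = arcsin(p_z) ≈ -18.23°, λ = atan2(p_y, p_x) ≈ -48.75°.

≈ (18°S, 49°W)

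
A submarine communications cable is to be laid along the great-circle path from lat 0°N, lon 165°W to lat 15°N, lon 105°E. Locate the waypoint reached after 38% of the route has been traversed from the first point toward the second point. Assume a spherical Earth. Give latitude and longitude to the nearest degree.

≈ lat 8°N, lon 162°E

Convert each endpoint to a unit vector on the sphere (x = cos φ cos λ, y = cos φ sin λ, z = sin φ).
The central angle between the endpoints is δ = arccos(p₁·p₂) ≈ 1.571 rad (90.0°).
Interpolate at f = 0.38 with slerp weights a = sin((1−f)δ)/sin δ ≈ 0.827, b = sin(fδ)/sin δ ≈ 0.562.
p = a·p₁ + b·p₂ ≈ (-0.939, 0.310, 0.145); φ = arcsin(p_z) ≈ 8.36°, λ = atan2(p_y, p_x) ≈ 161.72°.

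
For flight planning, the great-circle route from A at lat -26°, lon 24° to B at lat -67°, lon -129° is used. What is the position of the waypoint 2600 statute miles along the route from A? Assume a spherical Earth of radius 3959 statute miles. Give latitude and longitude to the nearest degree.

Convert each endpoint to a unit vector on the sphere (x = cos φ cos λ, y = cos φ sin λ, z = sin φ).
The central angle between the endpoints is δ = arccos(p₁·p₂) ≈ 1.480 rad (84.8°). The total great-circle distance is δ·R ≈ 1.480 × 3959 ≈ 5860 mi, so the target fraction is f = 2600/5860 ≈ 0.444.
Interpolate at f ≈ 0.444 with slerp weights a = sin((1−f)δ)/sin δ ≈ 0.736, b = sin(fδ)/sin δ ≈ 0.613.
p = a·p₁ + b·p₂ ≈ (0.454, 0.083, -0.887); φ = arcsin(p_z) ≈ -62.52°, λ = atan2(p_y, p_x) ≈ 10.37°.

≈ lat -63°, lon 10°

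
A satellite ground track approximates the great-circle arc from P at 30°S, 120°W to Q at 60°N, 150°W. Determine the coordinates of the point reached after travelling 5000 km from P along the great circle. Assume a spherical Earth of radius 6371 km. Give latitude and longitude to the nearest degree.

≈ 14°N, 131°W

Convert each endpoint to a unit vector on the sphere (x = cos φ cos λ, y = cos φ sin λ, z = sin φ).
The central angle between the endpoints is δ = arccos(p₁·p₂) ≈ 1.629 rad (93.3°). The total great-circle distance is δ·R ≈ 1.629 × 6371 ≈ 10377 km, so the target fraction is f = 5000/10377 ≈ 0.482.
Interpolate at f ≈ 0.482 with slerp weights a = sin((1−f)δ)/sin δ ≈ 0.749, b = sin(fδ)/sin δ ≈ 0.708.
p = a·p₁ + b·p₂ ≈ (-0.631, -0.738, 0.239); φ = arcsin(p_z) ≈ 13.81°, λ = atan2(p_y, p_x) ≈ -130.50°.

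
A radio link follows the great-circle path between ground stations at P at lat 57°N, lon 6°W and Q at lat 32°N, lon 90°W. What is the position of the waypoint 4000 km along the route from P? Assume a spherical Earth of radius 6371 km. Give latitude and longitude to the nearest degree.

Write both endpoints as unit vectors p₁, p₂ with components (cos φ cos λ, cos φ sin λ, sin φ).
The central angle between the endpoints is δ = arccos(p₁·p₂) ≈ 1.056 rad (60.5°). The total great-circle distance is δ·R ≈ 1.056 × 6371 ≈ 6725 km, so the target fraction is f = 4000/6725 ≈ 0.595.
Interpolate at f ≈ 0.595 with slerp weights a = sin((1−f)δ)/sin δ ≈ 0.477, b = sin(fδ)/sin δ ≈ 0.675.
p = a·p₁ + b·p₂ ≈ (0.258, -0.600, 0.758); φ = arcsin(p_z) ≈ 49.24°, λ = atan2(p_y, p_x) ≈ -66.70°.

≈ lat 49°N, lon 67°W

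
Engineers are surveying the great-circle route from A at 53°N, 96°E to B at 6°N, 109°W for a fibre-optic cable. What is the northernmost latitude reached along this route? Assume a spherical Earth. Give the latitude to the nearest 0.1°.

The great circle lies in the plane with unit normal n̂ = (p₁ × p₂)/|p₁ × p₂|.
Here n̂_z ≈ +0.285; the vertex latitude is φ_max = arccos|n̂_z| ≈ 73.5°.

≈ 73.5°N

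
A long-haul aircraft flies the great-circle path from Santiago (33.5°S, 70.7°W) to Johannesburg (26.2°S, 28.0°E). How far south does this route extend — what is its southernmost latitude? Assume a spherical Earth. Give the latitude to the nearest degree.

≈ 42°S

The great circle lies in the plane with unit normal n̂ = (p₁ × p₂)/|p₁ × p₂|.
Here n̂_z ≈ +0.746; the vertex latitude is φ_max = arccos|n̂_z| ≈ 41.8°.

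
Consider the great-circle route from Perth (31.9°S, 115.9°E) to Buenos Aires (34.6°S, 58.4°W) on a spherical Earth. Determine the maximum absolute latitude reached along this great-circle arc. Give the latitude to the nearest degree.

≈ 86°S

The great circle lies in the plane with unit normal n̂ = (p₁ × p₂)/|p₁ × p₂|.
Here n̂_z ≈ -0.076; the vertex latitude is φ_max = arccos|n̂_z| ≈ 85.7°.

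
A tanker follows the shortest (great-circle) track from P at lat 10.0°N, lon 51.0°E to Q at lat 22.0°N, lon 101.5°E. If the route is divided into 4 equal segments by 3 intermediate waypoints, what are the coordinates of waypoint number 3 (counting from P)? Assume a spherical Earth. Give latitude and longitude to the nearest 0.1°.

≈ lat 20.3°N, lon 88.3°E

Convert each endpoint to a unit vector on the sphere (x = cos φ cos λ, y = cos φ sin λ, z = sin φ).
The central angle between the endpoints is δ = arccos(p₁·p₂) ≈ 0.869 rad (49.8°).
Interpolate at f = 3/4 with slerp weights a = sin((1−f)δ)/sin δ ≈ 0.282, b = sin(fδ)/sin δ ≈ 0.794.
p = a·p₁ + b·p₂ ≈ (0.028, 0.938, 0.347); φ = arcsin(p_z) ≈ 20.28°, λ = atan2(p_y, p_x) ≈ 88.28°.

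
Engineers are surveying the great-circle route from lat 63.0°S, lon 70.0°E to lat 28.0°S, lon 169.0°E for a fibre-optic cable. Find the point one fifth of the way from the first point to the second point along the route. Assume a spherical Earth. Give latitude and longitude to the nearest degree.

≈ lat 65°S, lon 101°E

The haversine formula gives a central angle δ ≈ 1.207 rad (69.2°) between the endpoints.
Interpolate at f = 1/5 with slerp weights a = sin((1−f)δ)/sin δ ≈ 0.880, b = sin(fδ)/sin δ ≈ 0.256.
p = a·p₁ + b·p₂ ≈ (-0.085, 0.419, -0.904); φ = arcsin(p_z) ≈ -64.72°, λ = atan2(p_y, p_x) ≈ 101.49°.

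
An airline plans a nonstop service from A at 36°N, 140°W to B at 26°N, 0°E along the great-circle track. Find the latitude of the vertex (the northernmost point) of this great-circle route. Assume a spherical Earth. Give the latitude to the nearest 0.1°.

≈ 60.7°N

The great circle lies in the plane with unit normal n̂ = (p₁ × p₂)/|p₁ × p₂|.
Here n̂_z ≈ +0.490; the vertex latitude is φ_max = arccos|n̂_z| ≈ 60.7°.
Check via Clairaut: cos φ_max = |cos φ₁| · sin C = cos(36.0°)·sin(37.3°) ≈ 0.490, again giving ≈ 60.7°.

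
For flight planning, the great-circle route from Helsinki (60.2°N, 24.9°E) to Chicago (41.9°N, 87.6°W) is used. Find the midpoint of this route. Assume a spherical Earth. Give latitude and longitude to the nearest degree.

Write both endpoints as unit vectors p₁, p₂ with components (cos φ cos λ, cos φ sin λ, sin φ).
The central angle between the endpoints is δ = arccos(p₁·p₂) ≈ 1.117 rad (64.0°).
Interpolate at f = 1/2 with slerp weights a = sin((1−f)δ)/sin δ ≈ 0.590, b = sin(fδ)/sin δ ≈ 0.590.
p = a·p₁ + b·p₂ ≈ (0.284, -0.315, 0.905); φ = arcsin(p_z) ≈ 64.89°, λ = atan2(p_y, p_x) ≈ -47.96°.

≈ (65°N, 48°W)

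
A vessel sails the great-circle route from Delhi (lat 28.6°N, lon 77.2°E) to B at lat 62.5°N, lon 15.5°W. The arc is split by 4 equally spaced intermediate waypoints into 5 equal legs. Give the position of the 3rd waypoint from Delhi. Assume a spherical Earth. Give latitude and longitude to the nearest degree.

≈ lat 58°N, lon 39°E

The haversine formula gives a central angle δ ≈ 1.153 rad (66.1°) between the endpoints.
Interpolate at f = 3/5 with slerp weights a = sin((1−f)δ)/sin δ ≈ 0.487, b = sin(fδ)/sin δ ≈ 0.698.
p = a·p₁ + b·p₂ ≈ (0.405, 0.331, 0.852); φ = arcsin(p_z) ≈ 58.46°, λ = atan2(p_y, p_x) ≈ 39.22°.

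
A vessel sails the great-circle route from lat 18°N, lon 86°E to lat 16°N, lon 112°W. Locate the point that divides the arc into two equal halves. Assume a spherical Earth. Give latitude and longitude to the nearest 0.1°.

Convert each endpoint to a unit vector on the sphere (x = cos φ cos λ, y = cos φ sin λ, z = sin φ).
The central angle between the endpoints is δ = arccos(p₁·p₂) ≈ 2.472 rad (141.7°).
Interpolate at f = 1/2 with slerp weights a = sin((1−f)δ)/sin δ ≈ 1.522, b = sin(fδ)/sin δ ≈ 1.522.
p = a·p₁ + b·p₂ ≈ (-0.447, 0.088, 0.890); φ = arcsin(p_z) ≈ 62.89°, λ = atan2(p_y, p_x) ≈ 168.93°.

≈ lat 62.9°N, lon 168.9°E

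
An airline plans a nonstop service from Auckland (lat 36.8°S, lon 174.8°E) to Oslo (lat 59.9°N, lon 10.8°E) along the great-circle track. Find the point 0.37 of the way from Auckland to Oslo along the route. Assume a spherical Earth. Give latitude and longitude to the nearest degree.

Convert each endpoint to a unit vector on the sphere (x = cos φ cos λ, y = cos φ sin λ, z = sin φ).
The central angle between the endpoints is δ = arccos(p₁·p₂) ≈ 2.700 rad (154.7°).
Interpolate at f = 0.37 with slerp weights a = sin((1−f)δ)/sin δ ≈ 2.322, b = sin(fδ)/sin δ ≈ 1.970.
p = a·p₁ + b·p₂ ≈ (-0.881, 0.354, 0.313); φ = arcsin(p_z) ≈ 18.25°, λ = atan2(p_y, p_x) ≈ 158.14°.

≈ lat 18°N, lon 158°E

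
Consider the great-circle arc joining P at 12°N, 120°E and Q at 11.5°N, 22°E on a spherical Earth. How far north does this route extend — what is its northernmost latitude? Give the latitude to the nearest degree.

The great circle lies in the plane with unit normal n̂ = (p₁ × p₂)/|p₁ × p₂|.
Here n̂_z ≈ -0.953; the vertex latitude is φ_max = arccos|n̂_z| ≈ 17.6°.
Check via Clairaut: cos φ_max = |cos φ₁| · sin C = cos(12.0°)·sin(77.0°) ≈ 0.953, again giving ≈ 17.6°.

≈ 18°N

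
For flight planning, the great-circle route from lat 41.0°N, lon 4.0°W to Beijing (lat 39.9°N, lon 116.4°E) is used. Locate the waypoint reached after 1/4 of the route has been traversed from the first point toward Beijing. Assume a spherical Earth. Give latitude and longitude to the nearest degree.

≈ lat 54°N, lon 20°E

Write both endpoints as unit vectors p₁, p₂ with components (cos φ cos λ, cos φ sin λ, sin φ).
The central angle between the endpoints is δ = arccos(p₁·p₂) ≈ 1.443 rad (82.7°).
Interpolate at f = 1/4 with slerp weights a = sin((1−f)δ)/sin δ ≈ 0.890, b = sin(fδ)/sin δ ≈ 0.356.
p = a·p₁ + b·p₂ ≈ (0.549, 0.198, 0.812); φ = arcsin(p_z) ≈ 54.32°, λ = atan2(p_y, p_x) ≈ 19.80°.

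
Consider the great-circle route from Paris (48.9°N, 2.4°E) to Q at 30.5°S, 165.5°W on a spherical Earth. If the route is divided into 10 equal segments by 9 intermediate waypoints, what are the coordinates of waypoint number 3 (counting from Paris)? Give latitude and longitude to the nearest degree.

≈ 67°N, 93°W

The haversine formula gives a central angle δ ≈ 2.783 rad (159.4°) between the endpoints.
Interpolate at f = 3/10 with slerp weights a = sin((1−f)δ)/sin δ ≈ 2.647, b = sin(fδ)/sin δ ≈ 2.110.
p = a·p₁ + b·p₂ ≈ (-0.022, -0.382, 0.924); φ = arcsin(p_z) ≈ 67.48°, λ = atan2(p_y, p_x) ≈ -93.25°.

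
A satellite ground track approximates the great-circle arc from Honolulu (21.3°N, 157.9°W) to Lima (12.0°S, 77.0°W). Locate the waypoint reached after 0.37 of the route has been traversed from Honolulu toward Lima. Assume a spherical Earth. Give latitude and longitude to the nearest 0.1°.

≈ 10.7°N, 126.6°W

Convert each endpoint to a unit vector on the sphere (x = cos φ cos λ, y = cos φ sin λ, z = sin φ).
The central angle between the endpoints is δ = arccos(p₁·p₂) ≈ 1.502 rad (86.1°).
Interpolate at f = 0.37 with slerp weights a = sin((1−f)δ)/sin δ ≈ 0.813, b = sin(fδ)/sin δ ≈ 0.529.
p = a·p₁ + b·p₂ ≈ (-0.586, -0.789, 0.185); φ = arcsin(p_z) ≈ 10.69°, λ = atan2(p_y, p_x) ≈ -126.58°.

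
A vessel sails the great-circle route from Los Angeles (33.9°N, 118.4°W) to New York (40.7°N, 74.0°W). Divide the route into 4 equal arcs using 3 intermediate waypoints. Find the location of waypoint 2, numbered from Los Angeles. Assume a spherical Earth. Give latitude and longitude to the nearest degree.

≈ (39°N, 97°W)

Write both endpoints as unit vectors p₁, p₂ with components (cos φ cos λ, cos φ sin λ, sin φ).
The central angle between the endpoints is δ = arccos(p₁·p₂) ≈ 0.621 rad (35.6°).
Interpolate at f = 2/4 with slerp weights a = sin((1−f)δ)/sin δ ≈ 0.525, b = sin(fδ)/sin δ ≈ 0.525.
p = a·p₁ + b·p₂ ≈ (-0.098, -0.766, 0.635); φ = arcsin(p_z) ≈ 39.44°, λ = atan2(p_y, p_x) ≈ -97.26°.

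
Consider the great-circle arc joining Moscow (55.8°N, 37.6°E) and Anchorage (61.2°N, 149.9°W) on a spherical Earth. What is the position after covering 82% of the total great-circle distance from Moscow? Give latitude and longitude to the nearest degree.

From cos δ = sin φ₁ sin φ₂ + cos φ₁ cos φ₂ cos Δλ, the central angle is δ ≈ 1.097 rad (62.9°).
Interpolate at f = 0.82 with slerp weights a = sin((1−f)δ)/sin δ ≈ 0.220, b = sin(fδ)/sin δ ≈ 0.880.
p = a·p₁ + b·p₂ ≈ (-0.269, -0.137, 0.953); φ = arcsin(p_z) ≈ 72.45°, λ = atan2(p_y, p_x) ≈ -152.98°.

≈ 72°N, 153°W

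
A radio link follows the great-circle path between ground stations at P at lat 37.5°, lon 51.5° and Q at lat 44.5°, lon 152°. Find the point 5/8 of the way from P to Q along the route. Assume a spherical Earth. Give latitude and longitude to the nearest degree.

≈ lat 54°, lon 113°

Write both endpoints as unit vectors p₁, p₂ with components (cos φ cos λ, cos φ sin λ, sin φ).
The central angle between the endpoints is δ = arccos(p₁·p₂) ≈ 1.241 rad (71.1°).
Interpolate at f = 5/8 with slerp weights a = sin((1−f)δ)/sin δ ≈ 0.474, b = sin(fδ)/sin δ ≈ 0.740.
p = a·p₁ + b·p₂ ≈ (-0.232, 0.542, 0.808); φ = arcsin(p_z) ≈ 53.86°, λ = atan2(p_y, p_x) ≈ 113.14°.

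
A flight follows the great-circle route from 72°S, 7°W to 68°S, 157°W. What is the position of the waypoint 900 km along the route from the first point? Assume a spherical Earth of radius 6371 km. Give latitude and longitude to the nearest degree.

Write both endpoints as unit vectors p₁, p₂ with components (cos φ cos λ, cos φ sin λ, sin φ).
The central angle between the endpoints is δ = arccos(p₁·p₂) ≈ 0.674 rad (38.6°). The total great-circle distance is δ·R ≈ 0.674 × 6371 ≈ 4292 km, so the target fraction is f = 900/4292 ≈ 0.210.
Interpolate at f ≈ 0.210 with slerp weights a = sin((1−f)δ)/sin δ ≈ 0.814, b = sin(fδ)/sin δ ≈ 0.226.
p = a·p₁ + b·p₂ ≈ (0.172, -0.064, -0.983); φ = arcsin(p_z) ≈ -79.45°, λ = atan2(p_y, p_x) ≈ -20.34°.

≈ 79°S, 20°W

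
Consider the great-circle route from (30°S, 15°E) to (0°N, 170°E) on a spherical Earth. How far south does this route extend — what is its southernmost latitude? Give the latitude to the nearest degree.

≈ 54°S

The great circle lies in the plane with unit normal n̂ = (p₁ × p₂)/|p₁ × p₂|.
Here n̂_z ≈ +0.591; the vertex latitude is φ_max = arccos|n̂_z| ≈ 53.8°.
Check via Clairaut: cos φ_max = |cos φ₁| · sin C = cos(30.0°)·sin(137.0°) ≈ 0.591, again giving ≈ 53.8°.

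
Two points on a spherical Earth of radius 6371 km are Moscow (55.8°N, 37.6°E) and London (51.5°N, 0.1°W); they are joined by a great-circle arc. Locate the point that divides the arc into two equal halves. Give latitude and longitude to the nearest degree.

Convert each endpoint to a unit vector on the sphere (x = cos φ cos λ, y = cos φ sin λ, z = sin φ).
The central angle between the endpoints is δ = arccos(p₁·p₂) ≈ 0.392 rad (22.5°).
Interpolate at f = 1/2 with slerp weights a = sin((1−f)δ)/sin δ ≈ 0.510, b = sin(fδ)/sin δ ≈ 0.510.
p = a·p₁ + b·p₂ ≈ (0.544, 0.174, 0.821); φ = arcsin(p_z) ≈ 55.14°, λ = atan2(p_y, p_x) ≈ 17.75°.

≈ 55°N, 18°E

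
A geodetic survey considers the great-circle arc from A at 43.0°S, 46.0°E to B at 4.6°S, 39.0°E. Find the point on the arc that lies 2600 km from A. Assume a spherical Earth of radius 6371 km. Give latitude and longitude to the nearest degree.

The haversine formula gives a central angle δ ≈ 0.679 rad (38.9°) between the endpoints. The total great-circle distance is δ·R ≈ 0.679 × 6371 ≈ 4325 km, so the target fraction is f = 2600/4325 ≈ 0.601.
Interpolate at f ≈ 0.601 with slerp weights a = sin((1−f)δ)/sin δ ≈ 0.426, b = sin(fδ)/sin δ ≈ 0.632.
p = a·p₁ + b·p₂ ≈ (0.706, 0.621, -0.341); φ = arcsin(p_z) ≈ -19.95°, λ = atan2(p_y, p_x) ≈ 41.32°.

≈ 20°S, 41°E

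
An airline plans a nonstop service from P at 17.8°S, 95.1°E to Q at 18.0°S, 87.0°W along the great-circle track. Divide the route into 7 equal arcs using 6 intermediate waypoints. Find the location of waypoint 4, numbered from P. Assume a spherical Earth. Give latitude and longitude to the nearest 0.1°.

From cos δ = sin φ₁ sin φ₂ + cos φ₁ cos φ₂ cos Δλ, the central angle is δ ≈ 2.516 rad (144.1°).
Interpolate at f = 4/7 with slerp weights a = sin((1−f)δ)/sin δ ≈ 1.504, b = sin(fδ)/sin δ ≈ 1.692.
p = a·p₁ + b·p₂ ≈ (-0.043, -0.181, -0.983); φ = arcsin(p_z) ≈ -79.31°, λ = atan2(p_y, p_x) ≈ -103.43°.

≈ 79.3°S, 103.4°W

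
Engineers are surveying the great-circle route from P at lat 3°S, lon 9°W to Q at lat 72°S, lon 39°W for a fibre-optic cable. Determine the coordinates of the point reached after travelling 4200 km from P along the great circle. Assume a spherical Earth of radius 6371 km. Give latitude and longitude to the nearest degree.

Write both endpoints as unit vectors p₁, p₂ with components (cos φ cos λ, cos φ sin λ, sin φ).
The central angle between the endpoints is δ = arccos(p₁·p₂) ≈ 1.248 rad (71.5°). The total great-circle distance is δ·R ≈ 1.248 × 6371 ≈ 7952 km, so the target fraction is f = 4200/7952 ≈ 0.528.
Interpolate at f ≈ 0.528 with slerp weights a = sin((1−f)δ)/sin δ ≈ 0.586, b = sin(fδ)/sin δ ≈ 0.646.
p = a·p₁ + b·p₂ ≈ (0.733, -0.217, -0.645); φ = arcsin(p_z) ≈ -40.16°, λ = atan2(p_y, p_x) ≈ -16.50°.

≈ lat 40°S, lon 17°W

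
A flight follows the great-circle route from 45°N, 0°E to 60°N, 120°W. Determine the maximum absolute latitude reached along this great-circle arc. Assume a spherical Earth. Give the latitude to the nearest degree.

≈ 70°N

The great circle lies in the plane with unit normal n̂ = (p₁ × p₂)/|p₁ × p₂|.
Here n̂_z ≈ -0.340; the vertex latitude is φ_max = arccos|n̂_z| ≈ 70.1°.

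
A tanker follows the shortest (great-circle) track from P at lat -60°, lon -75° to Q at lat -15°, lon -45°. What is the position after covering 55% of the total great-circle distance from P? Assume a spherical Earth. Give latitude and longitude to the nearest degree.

The haversine formula gives a central angle δ ≈ 0.873 rad (50.0°) between the endpoints.
Interpolate at f = 0.55 with slerp weights a = sin((1−f)δ)/sin δ ≈ 0.500, b = sin(fδ)/sin δ ≈ 0.603.
p = a·p₁ + b·p₂ ≈ (0.476, -0.653, -0.589); φ = arcsin(p_z) ≈ -36.07°, λ = atan2(p_y, p_x) ≈ -53.89°.

≈ lat -36°, lon -54°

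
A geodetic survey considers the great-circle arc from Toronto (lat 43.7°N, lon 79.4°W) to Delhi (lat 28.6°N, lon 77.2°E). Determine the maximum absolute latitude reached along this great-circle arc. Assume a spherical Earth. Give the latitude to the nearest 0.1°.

≈ 74.9°N

The great circle lies in the plane with unit normal n̂ = (p₁ × p₂)/|p₁ × p₂|.
Here n̂_z ≈ +0.260; the vertex latitude is φ_max = arccos|n̂_z| ≈ 74.9°.
Check via Clairaut: cos φ_max = |cos φ₁| · sin C = cos(43.7°)·sin(21.1°) ≈ 0.260, again giving ≈ 74.9°.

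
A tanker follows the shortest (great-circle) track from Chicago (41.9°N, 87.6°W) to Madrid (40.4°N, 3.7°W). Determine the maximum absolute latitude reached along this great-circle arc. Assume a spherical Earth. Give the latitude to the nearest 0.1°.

The great circle lies in the plane with unit normal n̂ = (p₁ × p₂)/|p₁ × p₂|.
Here n̂_z ≈ +0.648; the vertex latitude is φ_max = arccos|n̂_z| ≈ 49.6°.
Check via Clairaut: cos φ_max = |cos φ₁| · sin C = cos(41.9°)·sin(60.5°) ≈ 0.648, again giving ≈ 49.6°.

≈ 49.6°N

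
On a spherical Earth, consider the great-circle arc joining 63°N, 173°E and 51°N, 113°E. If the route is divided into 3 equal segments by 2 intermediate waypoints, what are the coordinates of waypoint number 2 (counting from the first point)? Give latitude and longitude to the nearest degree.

The haversine formula gives a central angle δ ≈ 0.582 rad (33.4°) between the endpoints.
Interpolate at f = 2/3 with slerp weights a = sin((1−f)δ)/sin δ ≈ 0.351, b = sin(fδ)/sin δ ≈ 0.688.
p = a·p₁ + b·p₂ ≈ (-0.327, 0.418, 0.847); φ = arcsin(p_z) ≈ 57.93°, λ = atan2(p_y, p_x) ≈ 128.05°.

≈ 58°N, 128°E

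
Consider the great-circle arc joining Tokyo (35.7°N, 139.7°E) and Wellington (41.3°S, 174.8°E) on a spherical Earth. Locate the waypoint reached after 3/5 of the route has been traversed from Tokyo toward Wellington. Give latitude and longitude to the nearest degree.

From cos δ = sin φ₁ sin φ₂ + cos φ₁ cos φ₂ cos Δλ, the central angle is δ ≈ 1.457 rad (83.5°).
Interpolate at f = 3/5 with slerp weights a = sin((1−f)δ)/sin δ ≈ 0.554, b = sin(fδ)/sin δ ≈ 0.772.
p = a·p₁ + b·p₂ ≈ (-0.921, 0.343, -0.186); φ = arcsin(p_z) ≈ -10.74°, λ = atan2(p_y, p_x) ≈ 159.54°.

≈ 11°S, 160°E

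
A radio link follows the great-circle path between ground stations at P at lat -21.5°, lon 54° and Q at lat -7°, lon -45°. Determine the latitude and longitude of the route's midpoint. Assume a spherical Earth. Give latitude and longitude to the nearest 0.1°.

The haversine formula gives a central angle δ ≈ 1.671 rad (95.7°) between the endpoints.
Interpolate at f = 1/2 with slerp weights a = sin((1−f)δ)/sin δ ≈ 0.745, b = sin(fδ)/sin δ ≈ 0.745.
p = a·p₁ + b·p₂ ≈ (0.931, 0.038, -0.364); φ = arcsin(p_z) ≈ -21.34°, λ = atan2(p_y, p_x) ≈ 2.33°.

≈ lat -21.3°, lon 2.3°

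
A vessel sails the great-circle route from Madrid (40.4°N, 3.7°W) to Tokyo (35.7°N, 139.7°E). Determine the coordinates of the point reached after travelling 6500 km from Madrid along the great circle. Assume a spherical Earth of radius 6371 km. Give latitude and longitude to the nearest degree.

Convert each endpoint to a unit vector on the sphere (x = cos φ cos λ, y = cos φ sin λ, z = sin φ).
The central angle between the endpoints is δ = arccos(p₁·p₂) ≈ 1.689 rad (96.8°). The total great-circle distance is δ·R ≈ 1.689 × 6371 ≈ 10763 km, so the target fraction is f = 6500/10763 ≈ 0.604.
Interpolate at f ≈ 0.604 with slerp weights a = sin((1−f)δ)/sin δ ≈ 0.625, b = sin(fδ)/sin δ ≈ 0.858.
p = a·p₁ + b·p₂ ≈ (-0.057, 0.420, 0.906); φ = arcsin(p_z) ≈ 64.92°, λ = atan2(p_y, p_x) ≈ 97.71°.

≈ 65°N, 98°E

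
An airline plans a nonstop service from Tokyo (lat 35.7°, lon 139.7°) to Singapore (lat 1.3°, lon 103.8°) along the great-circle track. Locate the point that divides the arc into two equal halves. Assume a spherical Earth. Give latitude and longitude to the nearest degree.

Write both endpoints as unit vectors p₁, p₂ with components (cos φ cos λ, cos φ sin λ, sin φ).
The central angle between the endpoints is δ = arccos(p₁·p₂) ≈ 0.835 rad (47.9°).
Interpolate at f = 1/2 with slerp weights a = sin((1−f)δ)/sin δ ≈ 0.547, b = sin(fδ)/sin δ ≈ 0.547.
p = a·p₁ + b·p₂ ≈ (-0.469, 0.818, 0.332); φ = arcsin(p_z) ≈ 19.37°, λ = atan2(p_y, p_x) ≈ 119.83°.

≈ lat 19°, lon 120°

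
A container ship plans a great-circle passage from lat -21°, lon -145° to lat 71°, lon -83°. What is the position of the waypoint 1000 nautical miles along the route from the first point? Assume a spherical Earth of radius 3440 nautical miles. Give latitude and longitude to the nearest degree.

From cos δ = sin φ₁ sin φ₂ + cos φ₁ cos φ₂ cos Δλ, the central angle is δ ≈ 1.768 rad (101.3°). The total great-circle distance is δ·R ≈ 1.768 × 3440 ≈ 6083 nmi, so the target fraction is f = 1000/6083 ≈ 0.164.
Interpolate at f ≈ 0.164 with slerp weights a = sin((1−f)δ)/sin δ ≈ 1.015, b = sin(fδ)/sin δ ≈ 0.292.
p = a·p₁ + b·p₂ ≈ (-0.765, -0.638, -0.088); φ = arcsin(p_z) ≈ -5.02°, λ = atan2(p_y, p_x) ≈ -140.16°.

≈ lat -5°, lon -140°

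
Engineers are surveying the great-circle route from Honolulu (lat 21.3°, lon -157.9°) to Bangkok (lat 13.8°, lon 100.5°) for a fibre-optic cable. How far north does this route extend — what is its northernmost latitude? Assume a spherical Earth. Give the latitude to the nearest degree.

The great circle lies in the plane with unit normal n̂ = (p₁ × p₂)/|p₁ × p₂|.
Here n̂_z ≈ -0.890; the vertex latitude is φ_max = arccos|n̂_z| ≈ 27.1°.
Check via Clairaut: cos φ_max = |cos φ₁| · sin C = cos(21.3°)·sin(72.9°) ≈ 0.890, again giving ≈ 27.1°.

≈ 27°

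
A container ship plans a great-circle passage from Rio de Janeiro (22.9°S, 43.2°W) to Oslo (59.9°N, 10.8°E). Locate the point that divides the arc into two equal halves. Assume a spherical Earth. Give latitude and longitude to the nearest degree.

≈ 20°N, 25°W

From cos δ = sin φ₁ sin φ₂ + cos φ₁ cos φ₂ cos Δλ, the central angle is δ ≈ 1.636 rad (93.7°).
Interpolate at f = 1/2 with slerp weights a = sin((1−f)δ)/sin δ ≈ 0.731, b = sin(fδ)/sin δ ≈ 0.731.
p = a·p₁ + b·p₂ ≈ (0.851, -0.392, 0.348); φ = arcsin(p_z) ≈ 20.37°, λ = atan2(p_y, p_x) ≈ -24.75°.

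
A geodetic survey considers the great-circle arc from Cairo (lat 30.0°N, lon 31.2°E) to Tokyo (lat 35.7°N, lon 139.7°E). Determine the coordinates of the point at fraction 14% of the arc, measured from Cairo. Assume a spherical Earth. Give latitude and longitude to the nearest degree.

Write both endpoints as unit vectors p₁, p₂ with components (cos φ cos λ, cos φ sin λ, sin φ).
The central angle between the endpoints is δ = arccos(p₁·p₂) ≈ 1.502 rad (86.1°).
Interpolate at f = 0.14 with slerp weights a = sin((1−f)δ)/sin δ ≈ 0.964, b = sin(fδ)/sin δ ≈ 0.209.
p = a·p₁ + b·p₂ ≈ (0.584, 0.542, 0.604); φ = arcsin(p_z) ≈ 37.15°, λ = atan2(p_y, p_x) ≈ 42.86°.

≈ lat 37°N, lon 43°E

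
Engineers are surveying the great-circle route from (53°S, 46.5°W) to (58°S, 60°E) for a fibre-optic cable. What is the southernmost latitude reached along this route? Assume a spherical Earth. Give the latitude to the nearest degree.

≈ 68°S

The great circle lies in the plane with unit normal n̂ = (p₁ × p₂)/|p₁ × p₂|.
Here n̂_z ≈ +0.378; the vertex latitude is φ_max = arccos|n̂_z| ≈ 67.8°.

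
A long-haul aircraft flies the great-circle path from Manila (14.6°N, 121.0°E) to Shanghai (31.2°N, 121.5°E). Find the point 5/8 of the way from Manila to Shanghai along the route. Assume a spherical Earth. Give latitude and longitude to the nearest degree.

Convert each endpoint to a unit vector on the sphere (x = cos φ cos λ, y = cos φ sin λ, z = sin φ).
The central angle between the endpoints is δ = arccos(p₁·p₂) ≈ 0.290 rad (16.6°).
Interpolate at f = 5/8 with slerp weights a = sin((1−f)δ)/sin δ ≈ 0.380, b = sin(fδ)/sin δ ≈ 0.630.
p = a·p₁ + b·p₂ ≈ (-0.471, 0.775, 0.422); φ = arcsin(p_z) ≈ 24.98°, λ = atan2(p_y, p_x) ≈ 121.30°.

≈ (25°N, 121°E)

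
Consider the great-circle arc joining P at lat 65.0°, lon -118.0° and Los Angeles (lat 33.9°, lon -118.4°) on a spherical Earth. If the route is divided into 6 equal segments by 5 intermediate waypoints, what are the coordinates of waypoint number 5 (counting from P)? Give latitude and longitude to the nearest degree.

Write both endpoints as unit vectors p₁, p₂ with components (cos φ cos λ, cos φ sin λ, sin φ).
The central angle between the endpoints is δ = arccos(p₁·p₂) ≈ 0.543 rad (31.1°).
Interpolate at f = 5/6 with slerp weights a = sin((1−f)δ)/sin δ ≈ 0.175, b = sin(fδ)/sin δ ≈ 0.846.
p = a·p₁ + b·p₂ ≈ (-0.369, -0.683, 0.630); φ = arcsin(p_z) ≈ 39.08°, λ = atan2(p_y, p_x) ≈ -118.36°.

≈ lat 39°, lon -118°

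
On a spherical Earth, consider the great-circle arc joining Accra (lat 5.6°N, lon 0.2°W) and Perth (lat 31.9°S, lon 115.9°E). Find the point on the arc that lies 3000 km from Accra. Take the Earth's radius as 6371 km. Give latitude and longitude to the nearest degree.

≈ lat 9°S, lon 23°E

Convert each endpoint to a unit vector on the sphere (x = cos φ cos λ, y = cos φ sin λ, z = sin φ).
The central angle between the endpoints is δ = arccos(p₁·p₂) ≈ 2.008 rad (115.0°). The total great-circle distance is δ·R ≈ 2.008 × 6371 ≈ 12792 km, so the target fraction is f = 3000/12792 ≈ 0.235.
Interpolate at f ≈ 0.235 with slerp weights a = sin((1−f)δ)/sin δ ≈ 1.103, b = sin(fδ)/sin δ ≈ 0.501.
p = a·p₁ + b·p₂ ≈ (0.912, 0.379, -0.157); φ = arcsin(p_z) ≈ -9.03°, λ = atan2(p_y, p_x) ≈ 22.54°.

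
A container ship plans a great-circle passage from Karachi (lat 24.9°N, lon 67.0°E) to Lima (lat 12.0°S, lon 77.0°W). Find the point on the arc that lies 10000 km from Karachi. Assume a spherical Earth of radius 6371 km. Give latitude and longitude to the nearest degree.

Convert each endpoint to a unit vector on the sphere (x = cos φ cos λ, y = cos φ sin λ, z = sin φ).
The central angle between the endpoints is δ = arccos(p₁·p₂) ≈ 2.507 rad (143.6°). The total great-circle distance is δ·R ≈ 2.507 × 6371 ≈ 15972 km, so the target fraction is f = 10000/15972 ≈ 0.626.
Interpolate at f ≈ 0.626 with slerp weights a = sin((1−f)δ)/sin δ ≈ 1.360, b = sin(fδ)/sin δ ≈ 1.687.
p = a·p₁ + b·p₂ ≈ (0.853, -0.472, 0.222); φ = arcsin(p_z) ≈ 12.81°, λ = atan2(p_y, p_x) ≈ -28.98°.

≈ lat 13°N, lon 29°W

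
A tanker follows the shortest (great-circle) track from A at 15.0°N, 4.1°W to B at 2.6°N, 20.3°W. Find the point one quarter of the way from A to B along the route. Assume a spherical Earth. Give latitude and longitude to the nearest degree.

≈ 12°N, 8°W

Convert each endpoint to a unit vector on the sphere (x = cos φ cos λ, y = cos φ sin λ, z = sin φ).
The central angle between the endpoints is δ = arccos(p₁·p₂) ≈ 0.353 rad (20.2°).
Interpolate at f = 1/4 with slerp weights a = sin((1−f)δ)/sin δ ≈ 0.757, b = sin(fδ)/sin δ ≈ 0.255.
p = a·p₁ + b·p₂ ≈ (0.968, -0.141, 0.207); φ = arcsin(p_z) ≈ 11.97°, λ = atan2(p_y, p_x) ≈ -8.27°.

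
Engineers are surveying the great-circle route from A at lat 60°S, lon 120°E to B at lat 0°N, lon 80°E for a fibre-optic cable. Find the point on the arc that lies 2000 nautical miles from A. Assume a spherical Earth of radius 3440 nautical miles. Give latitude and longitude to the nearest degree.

From cos δ = sin φ₁ sin φ₂ + cos φ₁ cos φ₂ cos Δλ, the central angle is δ ≈ 1.178 rad (67.5°). The total great-circle distance is δ·R ≈ 1.178 × 3440 ≈ 4051 nmi, so the target fraction is f = 2000/4051 ≈ 0.494.
Interpolate at f ≈ 0.494 with slerp weights a = sin((1−f)δ)/sin δ ≈ 0.608, b = sin(fδ)/sin δ ≈ 0.595.
p = a·p₁ + b·p₂ ≈ (-0.049, 0.849, -0.527); φ = arcsin(p_z) ≈ -31.77°, λ = atan2(p_y, p_x) ≈ 93.29°.

≈ lat 32°S, lon 93°E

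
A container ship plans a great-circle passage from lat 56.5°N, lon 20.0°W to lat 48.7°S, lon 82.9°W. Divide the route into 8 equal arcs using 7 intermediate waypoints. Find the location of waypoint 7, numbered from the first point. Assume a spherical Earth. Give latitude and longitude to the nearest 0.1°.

Convert each endpoint to a unit vector on the sphere (x = cos φ cos λ, y = cos φ sin λ, z = sin φ).
The central angle between the endpoints is δ = arccos(p₁·p₂) ≈ 2.049 rad (117.4°).
Interpolate at f = 7/8 with slerp weights a = sin((1−f)δ)/sin δ ≈ 0.285, b = sin(fδ)/sin δ ≈ 1.099.
p = a·p₁ + b·p₂ ≈ (0.238, -0.774, -0.587); φ = arcsin(p_z) ≈ -35.98°, λ = atan2(p_y, p_x) ≈ -72.92°.

≈ lat 36.0°S, lon 72.9°W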